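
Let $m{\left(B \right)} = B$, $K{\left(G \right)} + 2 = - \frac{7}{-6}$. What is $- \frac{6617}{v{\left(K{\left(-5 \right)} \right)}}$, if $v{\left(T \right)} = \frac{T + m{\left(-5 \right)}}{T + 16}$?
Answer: $\frac{86021}{5} \approx 17204.0$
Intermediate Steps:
$K{\left(G \right)} = - \frac{5}{6}$ ($K{\left(G \right)} = -2 - \frac{7}{-6} = -2 - - \frac{7}{6} = -2 + \frac{7}{6} = - \frac{5}{6}$)
$v{\left(T \right)} = \frac{-5 + T}{16 + T}$ ($v{\left(T \right)} = \frac{T - 5}{T + 16} = \frac{-5 + T}{16 + T}$)
$- \frac{6617}{v{\left(K{\left(-5 \right)} \right)}} = - \frac{6617}{\frac{1}{16 - \frac{5}{6}} \left(-5 - \frac{5}{6}\right)} = - \frac{6617}{\frac{1}{\frac{91}{6}} \left(- \frac{35}{6}\right)} = - \frac{6617}{\frac{6}{91} \left(- \frac{35}{6}\right)} = - \frac{6617}{- \frac{5}{13}} = \left(-6617\right) \left(- \frac{13}{5}\right) = \frac{86021}{5}$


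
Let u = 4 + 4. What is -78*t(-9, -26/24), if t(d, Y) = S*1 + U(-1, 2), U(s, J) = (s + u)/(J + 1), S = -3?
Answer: 52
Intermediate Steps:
u = 8
U(s, J) = (8 + s)/(1 + J) (U(s, J) = (s + 8)/(J + 1) = (8 + s)/(1 + J))
t(d, Y) = -⅔ (t(d, Y) = -3*1 + (8 - 1)/(1 + 2) = -3 + 7/3 = -⅔)
-78*t(-9, -26/24) = -78*(-⅔) = 52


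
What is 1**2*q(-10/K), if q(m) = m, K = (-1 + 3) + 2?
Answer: -5/2 ≈ -2.5000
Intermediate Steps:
K = 4 (K = 2 + 2 = 4)
1**2*q(-10/K) = 1**2*(-10/4) = 1*(-10*1/4) = 1*(-5/2) = -5/2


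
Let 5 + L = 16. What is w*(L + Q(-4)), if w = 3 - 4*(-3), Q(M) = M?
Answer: 105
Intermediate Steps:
L = 11 (L = -5 + 16 = 11)
w = 15 (w = 3 + 12 = 15)
w*(L + Q(-4)) = 15*(11 - 4) = 15*7 = 105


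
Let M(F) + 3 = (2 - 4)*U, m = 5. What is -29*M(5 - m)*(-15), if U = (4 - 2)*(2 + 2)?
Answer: -8265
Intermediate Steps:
U = 8 (U = 2*4 = 8)
M(F) = -19 (M(F) = -3 + (2 - 4)*8 = -3 - 2*8 = -3 - 16 = -19)
-29*M(5 - m)*(-15) = -29*(-19)*(-15) = 551*(-15) = -8265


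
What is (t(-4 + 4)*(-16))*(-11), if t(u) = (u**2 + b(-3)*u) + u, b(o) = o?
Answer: 0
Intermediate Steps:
t(u) = u**2 - 2*u (t(u) = (u**2 - 3*u) + u = u**2 - 2*u)
(t(-4 + 4)*(-16))*(-11) = (((-4 + 4)*(-2 + (-4 + 4)))*(-16))*(-11) = ((0*(-2 + 0))*(-16))*(-11) = ((0*(-2))*(-16))*(-11) = (0*(-16))*(-11) = 0*(-11) = 0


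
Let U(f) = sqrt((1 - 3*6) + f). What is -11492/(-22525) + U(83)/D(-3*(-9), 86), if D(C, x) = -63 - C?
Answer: 676/1325 - sqrt(66)/90 ≈ 0.41992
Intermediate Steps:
U(f) = sqrt(-17 + f) (U(f) = sqrt((1 - 18) + f) = sqrt(-17 + f))
-11492/(-22525) + U(83)/D(-3*(-9), 86) = -11492/(-22525) + sqrt(-17 + 83)/(-63 - (-3)*(-9)) = -11492*(-1/22525) + sqrt(66)/(-63 - 1*27) = 676/1325 + sqrt(66)/(-63 - 27) = 676/1325 + sqrt(66)/(-90) = 676/1325 + sqrt(66)*(-1/90) = 676/1325 - sqrt(66)/90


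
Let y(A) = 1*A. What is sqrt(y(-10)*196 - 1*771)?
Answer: I*sqrt(2731) ≈ 52.259*I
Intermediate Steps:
y(A) = A
sqrt(y(-10)*196 - 1*771) = sqrt(-10*196 - 1*771) = sqrt(-1960 - 771) = sqrt(-2731) = I*sqrt(2731)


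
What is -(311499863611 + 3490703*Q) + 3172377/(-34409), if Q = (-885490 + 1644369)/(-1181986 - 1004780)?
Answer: -23438538942334968955183/75244431294 ≈ -3.1150e+11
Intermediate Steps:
Q = -758879/2186766 (Q = 758879/(-2186766) = 758879*(-1/2186766) = -758879/2186766 ≈ -0.34703)
-(311499863611 + 3490703*Q) + 3172377/(-34409) = -3490703/(1/(89237 - 758879/2186766)) + 3172377/(-34409) = -3490703/(1/(195139678663/2186766)) + 3172377*(-1/34409) = -3490703/2186766/195139678663 - 3172377/34409 = -3490703*195139678663/2186766 - 3172377/34409 = -681174661727970089/2186766 - 3172377/34409 = -23438538942334968955183/75244431294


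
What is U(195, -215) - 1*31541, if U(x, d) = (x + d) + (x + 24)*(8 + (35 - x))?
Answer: -64849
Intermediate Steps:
U(x, d) = d + x + (24 + x)*(43 - x) (U(x, d) = (d + x) + (24 + x)*(43 - x) = d + x + (24 + x)*(43 - x))
U(195, -215) - 1*31541 = (1032 - 215 - 1*195**2 + 20*195) - 1*31541 = (1032 - 215 - 1*38025 + 3900) - 31541 = (1032 - 215 - 38025 + 3900) - 31541 = -33308 - 31541 = -64849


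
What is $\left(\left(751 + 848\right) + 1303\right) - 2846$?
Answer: $56$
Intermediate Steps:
$\left(\left(751 + 848\right) + 1303\right) - 2846 = \left(1599 + 1303\right) - 2846 = 2902 - 2846 = 56$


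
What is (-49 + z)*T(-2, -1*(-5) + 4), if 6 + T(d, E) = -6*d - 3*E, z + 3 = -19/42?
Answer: 2203/2 ≈ 1101.5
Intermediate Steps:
z = -145/42 (z = -3 - 19/42 = -145/42 ≈ -3.4524)
T(d, E) = -6 - 6*d - 3*E (T(d, E) = -6 + (-6*d - 3*E) = -6 - 6*d - 3*E)
(-49 + z)*T(-2, -1*(-5) + 4) = (-49 - 145/42)*(-6 - 6*(-2) - 3*(-1*(-5) + 4)) = -2203*(-6 + 12 - 3*(5 + 4))/42 = -2203*(-6 + 12 - 3*9)/42 = -2203*(-6 + 12 - 27)/42 = -2203/42*(-21) = 2203/2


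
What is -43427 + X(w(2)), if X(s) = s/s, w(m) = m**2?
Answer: -43426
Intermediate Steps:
X(s) = 1
-43427 + X(w(2)) = -43427 + 1 = -43426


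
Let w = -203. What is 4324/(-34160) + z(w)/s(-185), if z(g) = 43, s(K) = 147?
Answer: 29759/179340 ≈ 0.16594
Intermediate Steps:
4324/(-34160) + z(w)/s(-185) = 4324/(-34160) + 43/147 = 4324*(-1/34160) + 43*(1/147) = -1081/8540 + 43/147 = 29759/179340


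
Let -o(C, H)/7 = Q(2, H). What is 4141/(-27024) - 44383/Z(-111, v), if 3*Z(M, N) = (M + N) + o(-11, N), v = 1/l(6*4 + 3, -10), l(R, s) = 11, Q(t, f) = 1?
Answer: 39575033459/35050128 ≈ 1129.1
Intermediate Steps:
o(C, H) = -7 (o(C, H) = -7*1 = -7)
v = 1/11 ≈ 0.090909
Z(M, N) = -7/3 + M/3 + N/3 (Z(M, N) = ((M + N) - 7)/3 = (-7 + M + N)/3 = -7/3 + M/3 + N/3)
4141/(-27024) - 44383/Z(-111, v) = 4141/(-27024) - 44383/(-7/3 + (⅓)*(-111) + (⅓)*(1/11)) = 4141*(-1/27024) - 44383/(-7/3 - 37 + 1/33) = -4141/27024 - 44383/(-1297/33) = -4141/27024 - 44383*(-33/1297) = -4141/27024 + 1464639/1297 = 39575033459/35050128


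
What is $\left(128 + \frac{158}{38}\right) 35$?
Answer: $\frac{87885}{19} \approx 4625.5$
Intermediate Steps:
$\left(128 + \frac{158}{38}\right) 35 = \left(128 + 158 \cdot \frac{1}{38}\right) 35 = \left(128 + \frac{79}{19}\right) 35 = \frac{2511}{19} \cdot 35 = \frac{87885}{19}$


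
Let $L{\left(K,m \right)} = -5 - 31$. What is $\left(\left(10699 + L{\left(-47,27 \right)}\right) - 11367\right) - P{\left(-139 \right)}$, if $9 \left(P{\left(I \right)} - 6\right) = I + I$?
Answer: $- \frac{6112}{9} \approx -679.11$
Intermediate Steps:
$L{\left(K,m \right)} = -36$
$P{\left(I \right)} = 6 + \frac{2 I}{9}$ ($P{\left(I \right)} = 6 + \frac{I + I}{9} = 6 + \frac{2 I}{9}$)
$\left(\left(10699 + L{\left(-47,27 \right)}\right) - 11367\right) - P{\left(-139 \right)} = \left(\left(10699 - 36\right) - 11367\right) - \left(6 + \frac{2}{9} \left(-139\right)\right) = \left(10663 - 11367\right) - \left(6 - \frac{278}{9}\right) = -704 - - \frac{224}{9} = -704 + \frac{224}{9} = - \frac{6112}{9}$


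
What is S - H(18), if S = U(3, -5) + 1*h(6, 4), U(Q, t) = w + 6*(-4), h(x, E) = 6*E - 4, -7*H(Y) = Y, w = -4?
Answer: -38/7 ≈ -5.4286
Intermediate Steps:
H(Y) = -Y/7
h(x, E) = -4 + 6*E
U(Q, t) = -28 (U(Q, t) = -4 + 6*(-4) = -4 - 24 = -28)
S = -8 (S = -28 + 1*(-4 + 6*4) = -28 + 1*(-4 + 24) = -28 + 1*20 = -28 + 20 = -8)
S - H(18) = -8 - (-1)*18/7 = -8 - 1*(-18/7) = -8 + 18/7 = -38/7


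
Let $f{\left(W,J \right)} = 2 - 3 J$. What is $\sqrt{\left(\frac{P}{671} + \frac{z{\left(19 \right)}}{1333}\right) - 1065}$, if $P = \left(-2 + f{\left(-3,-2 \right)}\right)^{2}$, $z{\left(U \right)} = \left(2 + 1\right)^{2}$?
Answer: $\frac{2 i \sqrt{212995448598306}}{894443} \approx 32.633 i$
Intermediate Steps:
$z{\left(U \right)} = 9$ ($z{\left(U \right)} = 3^{2} = 9$)
$P = 36$ ($P = \left(-2 + \left(2 - -6\right)\right)^{2} = \left(-2 + \left(2 + 6\right)\right)^{2} = \left(-2 + 8\right)^{2} = 6^{2} = 36$)
$\sqrt{\left(\frac{P}{671} + \frac{z{\left(19 \right)}}{1333}\right) - 1065} = \sqrt{\left(\frac{36}{671} + \frac{9}{1333}\right) - 1065} = \sqrt{\frac{54027}{894443} - 1065} = \sqrt{- \frac{952527768}{894443}} = \frac{2 i \sqrt{212995448598306}}{894443}$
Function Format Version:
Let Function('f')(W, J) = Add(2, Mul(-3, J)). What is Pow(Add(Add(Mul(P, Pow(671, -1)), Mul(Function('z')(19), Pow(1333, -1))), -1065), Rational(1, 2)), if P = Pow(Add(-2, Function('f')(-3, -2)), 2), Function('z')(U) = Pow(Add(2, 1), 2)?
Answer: Mul(Rational(2, 894443), I, Pow(212995448598306, Rational(1, 2))) ≈ Mul(32.633, I)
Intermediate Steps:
Function('z')(U) = 9 (Function('z')(U) = Pow(3, 2) = 9)
P = 36 (P = Pow(Add(-2, Add(2, Mul(-3, -2))), 2) = Pow(Add(-2, Add(2, 6)), 2) = Pow(Add(-2, 8), 2) = Pow(6, 2) = 36)
Pow(Add(Add(Mul(P, Pow(671, -1)), Mul(Function('z')(19), Pow(1333, -1))), -1065), Rational(1, 2)) = Pow(Add(Add(Mul(36, Pow(671, -1)), Mul(9, Pow(1333, -1))), -1065), Rational(1, 2)) = Pow(Add(Add(Mul(36, Rational(1, 671)), Mul(9, Rational(1, 1333))), -1065), Rational(1, 2)) = Pow(Add(Add(Rational(36, 671), Rational(9, 1333)), -1065), Rational(1, 2)) = Pow(Add(Rational(54027, 894443), -1065), Rational(1, 2)) = Pow(Rational(-952527768, 894443), Rational(1, 2)) = Mul(Rational(2, 894443), I, Pow(212995448598306, Rational(1, 2)))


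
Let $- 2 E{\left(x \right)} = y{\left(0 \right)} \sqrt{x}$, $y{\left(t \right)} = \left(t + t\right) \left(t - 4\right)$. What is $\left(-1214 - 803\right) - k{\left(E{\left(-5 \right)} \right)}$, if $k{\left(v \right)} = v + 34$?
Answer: $-2051$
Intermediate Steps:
$y{\left(t \right)} = 2 t \left(-4 + t\right)$
$E{\left(x \right)} = 0$ ($E{\left(x \right)} = - \frac{2 \cdot 0 \left(-4 + 0\right) \sqrt{x}}{2} = - \frac{2 \cdot 0 \left(-4\right) \sqrt{x}}{2} = - \frac{0 \sqrt{x}}{2} = \left(- \frac{1}{2}\right) 0 = 0$)
$k{\left(v \right)} = 34 + v$
$\left(-1214 - 803\right) - k{\left(E{\left(-5 \right)} \right)} = \left(-1214 - 803\right) - \left(34 + 0\right) = \left(-1214 - 803\right) - 34 = -2017 - 34 = -2051$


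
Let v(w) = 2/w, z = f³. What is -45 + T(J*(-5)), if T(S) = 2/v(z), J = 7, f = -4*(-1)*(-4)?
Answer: -4141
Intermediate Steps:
f = -16 (f = 4*(-4) = -16)
z = -4096 (z = (-16)³ = -4096)
T(S) = -4096 (T(S) = 2/((2/(-4096))) = 2/((2*(-1/4096))) = 2/(-1/2048) = 2*(-2048) = -4096)
-45 + T(J*(-5)) = -45 - 4096 = -4141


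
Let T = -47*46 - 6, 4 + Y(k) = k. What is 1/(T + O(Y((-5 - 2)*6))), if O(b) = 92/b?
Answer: -1/2170 ≈ -0.00046083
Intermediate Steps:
Y(k) = -4 + k
T = -2168 (T = -2162 - 6 = -2168)
1/(T + O(Y((-5 - 2)*6))) = 1/(-2168 + 92/(-4 + (-5 - 2)*6)) = 1/(-2168 + 92/(-4 - 7*6)) = 1/(-2168 + 92/(-4 - 42)) = 1/(-2168 + 92/(-46)) = 1/(-2168 + 92*(-1/46)) = 1/(-2168 - 2) = 1/(-2170) = -1/2170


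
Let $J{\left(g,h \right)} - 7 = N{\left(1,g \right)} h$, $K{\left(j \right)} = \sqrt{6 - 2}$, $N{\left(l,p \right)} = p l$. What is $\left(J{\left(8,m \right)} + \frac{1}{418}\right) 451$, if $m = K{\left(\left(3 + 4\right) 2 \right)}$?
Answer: $\frac{394215}{38} \approx 10374.0$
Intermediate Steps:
$N{\left(l,p \right)} = l p$
$K{\left(j \right)} = 2$ ($K{\left(j \right)} = \sqrt{4} = 2$)
$m = 2$
$J{\left(g,h \right)} = 7 + g h$ ($J{\left(g,h \right)} = 7 + 1 g h = 7 + g h$)
$\left(J{\left(8,m \right)} + \frac{1}{418}\right) 451 = \left(\left(7 + 8 \cdot 2\right) + \frac{1}{418}\right) 451 = \left(\left(7 + 16\right) + \frac{1}{418}\right) 451 = \left(23 + \frac{1}{418}\right) 451 = \frac{9615}{418} \cdot 451 = \frac{394215}{38}$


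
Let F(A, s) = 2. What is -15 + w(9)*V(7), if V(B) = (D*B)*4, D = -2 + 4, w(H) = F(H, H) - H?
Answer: -407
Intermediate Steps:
w(H) = 2 - H
D = 2
V(B) = 8*B (V(B) = (2*B)*4 = 8*B)
-15 + w(9)*V(7) = -15 + (2 - 1*9)*(8*7) = -15 + (2 - 9)*56 = -15 - 7*56 = -15 - 392 = -407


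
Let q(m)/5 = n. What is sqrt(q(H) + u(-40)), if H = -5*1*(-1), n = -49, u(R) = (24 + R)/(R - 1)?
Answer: I*sqrt(411189)/41 ≈ 15.64*I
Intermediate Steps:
u(R) = (24 + R)/(-1 + R)
H = 5 (H = -5*(-1) = 5)
q(m) = -245 (q(m) = 5*(-49) = -245)
sqrt(q(H) + u(-40)) = sqrt(-245 + (24 - 40)/(-1 - 40)) = sqrt(-245 - 16/(-41)) = sqrt(-245 - 1/41*(-16)) = sqrt(-245 + 16/41) = sqrt(-10029/41) = I*sqrt(411189)/41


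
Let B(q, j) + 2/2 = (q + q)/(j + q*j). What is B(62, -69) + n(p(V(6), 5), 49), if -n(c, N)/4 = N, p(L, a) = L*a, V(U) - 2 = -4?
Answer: -856483/4347 ≈ -197.03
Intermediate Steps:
V(U) = -2 (V(U) = 2 - 4 = -2)
n(c, N) = -4*N
B(q, j) = -1 + 2*q/(j + j*q) (B(q, j) = -1 + (q + q)/(j + q*j) = -1 + (2*q)/(j + j*q) = -1 + 2*q/(j + j*q))
B(62, -69) + n(p(V(6), 5), 49) = (-1*(-69) + 2*62 - 1*(-69)*62)/((-69)*(1 + 62)) - 4*49 = -1/69*(69 + 124 + 4278)/63 - 196 = -1/69*1/63*4471 - 196 = -4471/4347 - 196 = -856483/4347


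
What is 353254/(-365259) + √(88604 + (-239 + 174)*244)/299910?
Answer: -353254/365259 + √18186/149955 ≈ -0.96623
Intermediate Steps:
353254/(-365259) + √(88604 + (-239 + 174)*244)/299910 = 353254*(-1/365259) + √(88604 - 65*244)*(1/299910) = -353254/365259 + √(88604 - 15860)*(1/299910) = -353254/365259 + √72744*(1/299910) = -353254/365259 + (2*√18186)*(1/299910) = -353254/365259 + √18186/149955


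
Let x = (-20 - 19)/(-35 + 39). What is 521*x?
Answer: -20319/4 ≈ -5079.8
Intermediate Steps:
x = -39/4 ≈ -9.7500
521*x = 521*(-39/4) = -20319/4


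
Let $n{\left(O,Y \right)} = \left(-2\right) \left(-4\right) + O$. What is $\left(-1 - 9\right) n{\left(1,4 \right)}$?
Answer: $-90$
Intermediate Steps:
$n{\left(O,Y \right)} = 8 + O$
$\left(-1 - 9\right) n{\left(1,4 \right)} = \left(-1 - 9\right) \left(8 + 1\right) = \left(-10\right) 9 = -90$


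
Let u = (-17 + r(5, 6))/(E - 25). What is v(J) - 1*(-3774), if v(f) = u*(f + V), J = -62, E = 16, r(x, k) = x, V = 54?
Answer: 11290/3 ≈ 3763.3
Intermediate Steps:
u = 4/3 (u = (-17 + 5)/(16 - 25) = -12/(-9) = -12*(-⅑) = 4/3 ≈ 1.3333)
v(f) = 72 + 4*f/3 (v(f) = 4*(f + 54)/3 = 4*(54 + f)/3 = 72 + 4*f/3)
v(J) - 1*(-3774) = (72 + (4/3)*(-62)) - 1*(-3774) = (72 - 248/3) + 3774 = -32/3 + 3774 = 11290/3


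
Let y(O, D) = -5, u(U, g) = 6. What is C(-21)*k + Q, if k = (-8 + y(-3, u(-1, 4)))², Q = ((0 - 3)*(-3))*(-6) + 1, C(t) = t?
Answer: -3602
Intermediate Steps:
Q = -53 (Q = -3*(-3)*(-6) + 1 = 9*(-6) + 1 = -54 + 1 = -53)
k = 169 (k = (-8 - 5)² = (-13)² = 169)
C(-21)*k + Q = -21*169 - 53 = -3549 - 53 = -3602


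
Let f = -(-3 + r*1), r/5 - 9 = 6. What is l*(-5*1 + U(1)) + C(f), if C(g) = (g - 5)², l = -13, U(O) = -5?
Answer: 6059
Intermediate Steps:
r = 75 (r = 45 + 5*6 = 45 + 30 = 75)
f = -72 (f = -(-3 + 75*1) = -(-3 + 75) = -1*72 = -72)
C(g) = (-5 + g)²
l*(-5*1 + U(1)) + C(f) = -13*(-5*1 - 5) + (-5 - 72)² = -13*(-5 - 5) + (-77)² = -13*(-10) + 5929 = 130 + 5929 = 6059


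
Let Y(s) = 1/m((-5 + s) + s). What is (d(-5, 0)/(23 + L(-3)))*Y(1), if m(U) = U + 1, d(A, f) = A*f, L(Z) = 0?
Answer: 0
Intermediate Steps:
m(U) = 1 + U
Y(s) = 1/(-4 + 2*s) (Y(s) = 1/(1 + ((-5 + s) + s)) = 1/(1 + (-5 + 2*s)) = 1/(-4 + 2*s))
(d(-5, 0)/(23 + L(-3)))*Y(1) = ((-5*0)/(23 + 0))*(1/(2*(-2 + 1))) = (0/23)*((½)/(-1)) = (0*(1/23))*((½)*(-1)) = 0*(-½) = 0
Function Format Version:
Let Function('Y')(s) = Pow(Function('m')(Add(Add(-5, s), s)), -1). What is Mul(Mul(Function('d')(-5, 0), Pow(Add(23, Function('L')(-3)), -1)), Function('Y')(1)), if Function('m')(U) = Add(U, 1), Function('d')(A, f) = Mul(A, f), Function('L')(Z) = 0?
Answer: 0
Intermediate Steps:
Function('m')(U) = Add(1, U)
Function('Y')(s) = Pow(Add(-4, Mul(2, s)), -1) (Function('Y')(s) = Pow(Add(1, Add(Add(-5, s), s)), -1) = Pow(Add(1, Add(-5, Mul(2, s))), -1) = Pow(Add(-4, Mul(2, s)), -1))
Mul(Mul(Function('d')(-5, 0), Pow(Add(23, Function('L')(-3)), -1)), Function('Y')(1)) = Mul(Mul(Mul(-5, 0), Pow(Add(23, 0), -1)), Mul(Rational(1, 2), Pow(Add(-2, 1), -1))) = Mul(Mul(0, Pow(23, -1)), Mul(Rational(1, 2), Pow(-1, -1))) = Mul(Mul(0, Rational(1, 23)), Mul(Rational(1, 2), -1)) = Mul(0, Rational(-1, 2)) = 0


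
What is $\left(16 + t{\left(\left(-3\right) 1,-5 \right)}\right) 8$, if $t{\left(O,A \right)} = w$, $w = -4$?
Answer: $96$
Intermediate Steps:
$t{\left(O,A \right)} = -4$
$\left(16 + t{\left(\left(-3\right) 1,-5 \right)}\right) 8 = \left(16 - 4\right) 8 = 12 \cdot 8 = 96$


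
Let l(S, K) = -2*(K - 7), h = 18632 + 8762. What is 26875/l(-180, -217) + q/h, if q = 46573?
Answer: 378539227/6136256 ≈ 61.689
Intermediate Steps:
h = 27394
l(S, K) = 14 - 2*K (l(S, K) = -2*(-7 + K) = 14 - 2*K)
26875/l(-180, -217) + q/h = 26875/(14 - 2*(-217)) + 46573/27394 = 26875/(14 + 434) + 46573*(1/27394) = 26875/448 + 46573/27394 = 378539227/6136256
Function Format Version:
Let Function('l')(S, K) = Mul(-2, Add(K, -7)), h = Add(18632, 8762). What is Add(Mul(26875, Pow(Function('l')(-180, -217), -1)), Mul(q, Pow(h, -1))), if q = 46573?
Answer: Rational(378539227, 6136256) ≈ 61.689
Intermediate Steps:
h = 27394
Function('l')(S, K) = Add(14, Mul(-2, K)) (Function('l')(S, K) = Mul(-2, Add(-7, K)) = Add(14, Mul(-2, K)))
Add(Mul(26875, Pow(Function('l')(-180, -217), -1)), Mul(q, Pow(h, -1))) = Add(Mul(26875, Pow(Add(14, Mul(-2, -217)), -1)), Mul(46573, Pow(27394, -1))) = Add(Mul(26875, Pow(Add(14, 434), -1)), Mul(46573, Rational(1, 27394))) = Add(Mul(26875, Pow(448, -1)), Rational(46573, 27394)) = Add(Mul(26875, Rational(1, 448)), Rational(46573, 27394)) = Add(Rational(26875, 448), Rational(46573, 27394)) = Rational(378539227, 6136256)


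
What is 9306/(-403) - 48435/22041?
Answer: -2415407/95511 ≈ -25.289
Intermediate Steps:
9306/(-403) - 48435/22041 = 9306*(-1/403) - 48435*1/22041 = -9306/403 - 16145/7347 = -2415407/95511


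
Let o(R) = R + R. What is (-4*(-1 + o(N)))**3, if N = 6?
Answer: -85184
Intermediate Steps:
o(R) = 2*R
(-4*(-1 + o(N)))**3 = (-4*(-1 + 2*6))**3 = (-4*(-1 + 12))**3 = (-4*11)**3 = (-44)**3 = -85184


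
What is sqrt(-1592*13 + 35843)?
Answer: 9*sqrt(187) ≈ 123.07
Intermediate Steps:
sqrt(-1592*13 + 35843) = sqrt(-20696 + 35843) = sqrt(15147) = 9*sqrt(187)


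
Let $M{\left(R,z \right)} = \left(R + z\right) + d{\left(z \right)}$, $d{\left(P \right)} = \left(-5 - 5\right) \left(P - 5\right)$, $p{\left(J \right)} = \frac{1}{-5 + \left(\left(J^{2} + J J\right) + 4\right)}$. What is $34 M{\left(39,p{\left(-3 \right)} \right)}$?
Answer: $3008$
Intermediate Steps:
$p{\left(J \right)} = \frac{1}{-1 + 2 J^{2}}$ ($p{\left(J \right)} = \frac{1}{-5 + \left(\left(J^{2} + J^{2}\right) + 4\right)} = \frac{1}{-5 + \left(2 J^{2} + 4\right)} = \frac{1}{-5 + \left(4 + 2 J^{2}\right)} = \frac{1}{-1 + 2 J^{2}}$)
$d{\left(P \right)} = 50 - 10 P$ ($d{\left(P \right)} = - 10 \left(-5 + P\right) = 50 - 10 P$)
$M{\left(R,z \right)} = 50 + R - 9 z$ ($M{\left(R,z \right)} = \left(R + z\right) - \left(-50 + 10 z\right) = 50 + R - 9 z$)
$34 M{\left(39,p{\left(-3 \right)} \right)} = 34 \left(50 + 39 - \frac{9}{-1 + 2 \left(-3\right)^{2}}\right) = 34 \left(50 + 39 - \frac{9}{-1 + 2 \cdot 9}\right) = 34 \left(50 + 39 - \frac{9}{-1 + 18}\right) = 34 \left(50 + 39 - \frac{9}{17}\right) = 34 \cdot \frac{1504}{17} = 3008$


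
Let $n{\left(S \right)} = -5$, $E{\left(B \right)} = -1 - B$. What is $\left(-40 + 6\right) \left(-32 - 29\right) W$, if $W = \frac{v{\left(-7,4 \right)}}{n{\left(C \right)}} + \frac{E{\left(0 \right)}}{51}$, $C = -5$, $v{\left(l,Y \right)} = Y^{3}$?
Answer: $- \frac{398818}{15} \approx -26588.0$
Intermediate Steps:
$W = - \frac{3269}{255}$ ($W = \frac{4^{3}}{-5} + \frac{-1 - 0}{51} = 64 \left(- \frac{1}{5}\right) + \left(-1 + 0\right) \frac{1}{51} = - \frac{64}{5} - \frac{1}{51} = - \frac{3269}{255} \approx -12.82$)
$\left(-40 + 6\right) \left(-32 - 29\right) W = \left(-40 + 6\right) \left(-32 - 29\right) \left(- \frac{3269}{255}\right) = \left(-34\right) \left(-61\right) \left(- \frac{3269}{255}\right) = 2074 \left(- \frac{3269}{255}\right) = - \frac{398818}{15}$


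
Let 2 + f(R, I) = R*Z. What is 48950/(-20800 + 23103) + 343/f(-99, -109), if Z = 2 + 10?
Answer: 8208653/391510 ≈ 20.967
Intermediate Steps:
Z = 12
f(R, I) = -2 + 12*R (f(R, I) = -2 + R*12 = -2 + 12*R)
48950/(-20800 + 23103) + 343/f(-99, -109) = 48950/(-20800 + 23103) + 343/(-2 + 12*(-99)) = 48950/2303 + 343/(-2 - 1188) = 48950*(1/2303) + 343/(-1190) = 48950/2303 + 343*(-1/1190) = 48950/2303 - 49/170 = 8208653/391510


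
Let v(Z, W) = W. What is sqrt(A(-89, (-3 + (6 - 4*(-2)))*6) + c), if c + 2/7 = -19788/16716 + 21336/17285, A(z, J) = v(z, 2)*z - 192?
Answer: I*sqrt(214643934109981985)/24078005 ≈ 19.241*I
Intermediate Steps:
A(z, J) = -192 + 2*z (A(z, J) = 2*z - 192 = -192 + 2*z)
c = -5661347/24078005 (c = -2/7 + (-19788/16716 + 21336/17285) = -2/7 + (-19788*1/16716 + 21336*(1/17285)) = -2/7 + (-1649/1393 + 21336/17285) = -2/7 + 1218083/24078005 = -5661347/24078005 ≈ -0.23513)
sqrt(A(-89, (-3 + (6 - 4*(-2)))*6) + c) = sqrt((-192 + 2*(-89)) - 5661347/24078005) = sqrt((-192 - 178) - 5661347/24078005) = sqrt(-370 - 5661347/24078005) = sqrt(-8914523197/24078005) = I*sqrt(214643934109981985)/24078005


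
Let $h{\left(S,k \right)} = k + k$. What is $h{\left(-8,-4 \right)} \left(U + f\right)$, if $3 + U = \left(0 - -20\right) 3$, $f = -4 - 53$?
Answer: $0$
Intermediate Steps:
$h{\left(S,k \right)} = 2 k$
$f = -57$ ($f = -4 - 53 = -57$)
$U = 57$ ($U = -3 + \left(0 - -20\right) 3 = -3 + \left(0 + 20\right) 3 = -3 + 20 \cdot 3 = -3 + 60 = 57$)
$h{\left(-8,-4 \right)} \left(U + f\right) = 2 \left(-4\right) \left(57 - 57\right) = \left(-8\right) 0 = 0$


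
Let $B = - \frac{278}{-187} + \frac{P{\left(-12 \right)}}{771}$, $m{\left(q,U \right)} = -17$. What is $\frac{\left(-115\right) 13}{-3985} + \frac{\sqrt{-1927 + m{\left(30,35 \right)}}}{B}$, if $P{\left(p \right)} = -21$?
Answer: $\frac{299}{797} + \frac{96118 i \sqrt{6}}{7793} \approx 0.37516 + 30.212 i$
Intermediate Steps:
$B = \frac{70137}{48059}$ ($B = - \frac{278}{-187} - \frac{21}{771} = \left(-278\right) \left(- \frac{1}{187}\right) - \frac{7}{257} = \frac{278}{187} - \frac{7}{257} = \frac{70137}{48059} \approx 1.4594$)
$\frac{\left(-115\right) 13}{-3985} + \frac{\sqrt{-1927 + m{\left(30,35 \right)}}}{B} = \frac{\left(-115\right) 13}{-3985} + \frac{\sqrt{-1927 - 17}}{\frac{70137}{48059}} = \left(-1495\right) \left(- \frac{1}{3985}\right) + \sqrt{-1944} \cdot \frac{48059}{70137} = \frac{299}{797} + 18 i \sqrt{6} \cdot \frac{48059}{70137} = \frac{299}{797} + \frac{96118 i \sqrt{6}}{7793}$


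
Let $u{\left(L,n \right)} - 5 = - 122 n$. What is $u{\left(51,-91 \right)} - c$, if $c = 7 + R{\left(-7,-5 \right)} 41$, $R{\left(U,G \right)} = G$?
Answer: $11305$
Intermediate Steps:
$u{\left(L,n \right)} = 5 - 122 n$
$c = -198$ ($c = 7 - 205 = -198$)
$u{\left(51,-91 \right)} - c = \left(5 - -11102\right) - -198 = \left(5 + 11102\right) + 198 = 11107 + 198 = 11305$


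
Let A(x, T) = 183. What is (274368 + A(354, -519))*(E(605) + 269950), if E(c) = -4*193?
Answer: 73903089078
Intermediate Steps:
E(c) = -772
(274368 + A(354, -519))*(E(605) + 269950) = (274368 + 183)*(-772 + 269950) = 274551*269178 = 73903089078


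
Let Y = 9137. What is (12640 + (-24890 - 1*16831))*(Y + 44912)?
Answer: -1571798969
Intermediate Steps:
(12640 + (-24890 - 1*16831))*(Y + 44912) = (12640 + (-24890 - 1*16831))*(9137 + 44912) = (12640 + (-24890 - 16831))*54049 = (12640 - 41721)*54049 = -29081*54049 = -1571798969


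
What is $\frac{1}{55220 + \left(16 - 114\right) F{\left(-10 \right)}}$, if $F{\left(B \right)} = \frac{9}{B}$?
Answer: $\frac{5}{276541} \approx 1.808 \cdot 10^{-5}$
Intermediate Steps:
$\frac{1}{55220 + \left(16 - 114\right) F{\left(-10 \right)}} = \frac{1}{55220 + \left(16 - 114\right) \frac{9}{-10}} = \frac{1}{55220 - 98 \cdot 9 \left(- \frac{1}{10}\right)} = \frac{1}{55220 - - \frac{441}{5}} = \frac{1}{55220 + \frac{441}{5}} = \frac{1}{\frac{276541}{5}} = \frac{5}{276541}$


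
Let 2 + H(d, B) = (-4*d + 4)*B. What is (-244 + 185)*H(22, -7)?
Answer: -34574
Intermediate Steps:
H(d, B) = -2 + B*(4 - 4*d) (H(d, B) = -2 + (-4*d + 4)*B = -2 + (4 - 4*d)*B = -2 + B*(4 - 4*d))
(-244 + 185)*H(22, -7) = (-244 + 185)*(-2 + 4*(-7) - 4*(-7)*22) = -59*(-2 - 28 + 616) = -59*586 = -34574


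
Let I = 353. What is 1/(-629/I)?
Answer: -353/629 ≈ -0.56121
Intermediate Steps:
1/(-629/I) = 1/(-629/353) = -353/629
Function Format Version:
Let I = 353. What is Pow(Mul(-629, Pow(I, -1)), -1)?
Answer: Rational(-353, 629) ≈ -0.56121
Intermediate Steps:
Pow(Mul(-629, Pow(I, -1)), -1) = Pow(Mul(-629, Pow(353, -1)), -1) = Pow(Mul(-629, Rational(1, 353)), -1) = Pow(Rational(-629, 353), -1) = Rational(-353, 629)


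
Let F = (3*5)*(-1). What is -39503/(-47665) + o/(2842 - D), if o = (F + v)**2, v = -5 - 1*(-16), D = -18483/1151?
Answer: 26165571003/31359995125 ≈ 0.83436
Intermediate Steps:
F = -15 (F = 15*(-1) = -15)
D = -18483/1151 (D = -18483*1/1151 = -18483/1151 ≈ -16.058)
v = 11 (v = -5 + 16 = 11)
o = 16 (o = (-15 + 11)**2 = (-4)**2 = 16)
-39503/(-47665) + o/(2842 - D) = -39503/(-47665) + 16/(2842 - 1*(-18483/1151)) = -39503*(-1/47665) + 16/(2842 + 18483/1151) = 39503/47665 + 16/(3289625/1151) = 39503/47665 + 16*(1151/3289625) = 39503/47665 + 18416/3289625 = 26165571003/31359995125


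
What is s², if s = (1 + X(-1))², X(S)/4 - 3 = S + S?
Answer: 625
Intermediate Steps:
X(S) = 12 + 8*S (X(S) = 12 + 4*(S + S) = 12 + 4*(2*S) = 12 + 8*S)
s = 25 (s = (1 + (12 + 8*(-1)))² = (1 + (12 - 8))² = (1 + 4)² = 5² = 25)
s² = 25² = 625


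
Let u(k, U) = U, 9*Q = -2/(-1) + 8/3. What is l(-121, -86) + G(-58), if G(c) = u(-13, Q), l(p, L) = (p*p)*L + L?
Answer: -33998710/27 ≈ -1.2592e+6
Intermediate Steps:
Q = 14/27 (Q = (-2/(-1) + 8/3)/9 = (-2*(-1) + 8*(1/3))/9 = (2 + 8/3)/9 = (1/9)*(14/3) = 14/27 ≈ 0.51852)
l(p, L) = L + L*p**2 (l(p, L) = p**2*L + L = L*p**2 + L = L + L*p**2)
G(c) = 14/27
l(-121, -86) + G(-58) = -86*(1 + (-121)**2) + 14/27 = -86*(1 + 14641) + 14/27 = -86*14642 + 14/27 = -1259212 + 14/27 = -33998710/27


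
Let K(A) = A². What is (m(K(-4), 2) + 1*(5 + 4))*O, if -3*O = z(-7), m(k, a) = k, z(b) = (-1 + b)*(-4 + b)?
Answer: -2200/3 ≈ -733.33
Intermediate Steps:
O = -88/3 (O = -(4 + (-7)² - 5*(-7))/3 = -(4 + 49 + 35)/3 = -⅓*88 = -88/3 ≈ -29.333)
(m(K(-4), 2) + 1*(5 + 4))*O = ((-4)² + 1*(5 + 4))*(-88/3) = (16 + 1*9)*(-88/3) = (16 + 9)*(-88/3) = 25*(-88/3) = -2200/3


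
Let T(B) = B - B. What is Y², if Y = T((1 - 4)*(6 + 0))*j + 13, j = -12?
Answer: 169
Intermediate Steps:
T(B) = 0
Y = 13 (Y = 0*(-12) + 13 = 0 + 13 = 13)
Y² = 13² = 169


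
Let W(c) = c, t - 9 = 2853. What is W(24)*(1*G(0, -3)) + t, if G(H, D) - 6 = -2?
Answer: 2958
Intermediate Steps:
t = 2862 (t = 9 + 2853 = 2862)
G(H, D) = 4 (G(H, D) = 6 - 2 = 4)
W(24)*(1*G(0, -3)) + t = 24*(1*4) + 2862 = 24*4 + 2862 = 96 + 2862 = 2958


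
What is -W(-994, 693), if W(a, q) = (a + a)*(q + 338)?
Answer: 2049628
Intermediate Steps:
W(a, q) = 2*a*(338 + q) (W(a, q) = (2*a)*(338 + q) = 2*a*(338 + q))
-W(-994, 693) = -2*(-994)*(338 + 693) = -2*(-994)*1031 = -1*(-2049628) = 2049628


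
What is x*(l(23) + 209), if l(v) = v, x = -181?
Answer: -41992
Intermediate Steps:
x*(l(23) + 209) = -181*(23 + 209) = -181*232 = -41992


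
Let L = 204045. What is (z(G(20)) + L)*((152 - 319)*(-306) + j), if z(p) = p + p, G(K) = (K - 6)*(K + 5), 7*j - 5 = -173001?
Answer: 37820086910/7 ≈ 5.4029e+9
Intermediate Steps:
j = -172996/7 (j = 5/7 + (⅐)*(-173001) = 5/7 - 173001/7 = -172996/7 ≈ -24714.)
G(K) = (-6 + K)*(5 + K)
z(p) = 2*p
(z(G(20)) + L)*((152 - 319)*(-306) + j) = (2*(-30 + 20² - 1*20) + 204045)*((152 - 319)*(-306) - 172996/7) = (2*(-30 + 400 - 20) + 204045)*(-167*(-306) - 172996/7) = (2*350 + 204045)*(51102 - 172996/7) = (700 + 204045)*(184718/7) = 204745*(184718/7) = 37820086910/7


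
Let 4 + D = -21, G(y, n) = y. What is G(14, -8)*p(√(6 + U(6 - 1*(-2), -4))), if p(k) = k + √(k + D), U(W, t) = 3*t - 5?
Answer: 14*√(-25 + I*√11) + 14*I*√11 ≈ 4.6331 + 116.59*I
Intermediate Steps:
D = -25 (D = -4 - 21 = -25)
U(W, t) = -5 + 3*t
p(k) = k + √(-25 + k) (p(k) = k + √(k - 25) = k + √(-25 + k))
G(14, -8)*p(√(6 + U(6 - 1*(-2), -4))) = 14*(√(6 + (-5 + 3*(-4))) + √(-25 + √(6 + (-5 + 3*(-4))))) = 14*(√(6 + (-5 - 12)) + √(-25 + √(6 + (-5 - 12)))) = 14*(√(6 - 17) + √(-25 + √(6 - 17))) = 14*(√(-11) + √(-25 + √(-11))) = 14*(I*√11 + √(-25 + I*√11)) = 14*(√(-25 + I*√11) + I*√11) = 14*√(-25 + I*√11) + 14*I*√11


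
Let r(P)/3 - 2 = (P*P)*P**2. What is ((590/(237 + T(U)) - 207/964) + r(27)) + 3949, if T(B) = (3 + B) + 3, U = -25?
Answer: 167940920945/105076 ≈ 1.5983e+6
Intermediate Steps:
T(B) = 6 + B
r(P) = 6 + 3*P**4 (r(P) = 6 + 3*((P*P)*P**2) = 6 + 3*(P**2*P**2) = 6 + 3*P**4)
((590/(237 + T(U)) - 207/964) + r(27)) + 3949 = ((590/(237 + (6 - 25)) - 207/964) + (6 + 3*27**4)) + 3949 = ((590/(237 - 19) - 207*1/964) + (6 + 3*531441)) + 3949 = ((590/218 - 207/964) + (6 + 1594323)) + 3949 = ((590*(1/218) - 207/964) + 1594329) + 3949 = ((295/109 - 207/964) + 1594329) + 3949 = (261817/105076 + 1594329) + 3949 = 167525975821/105076 + 3949 = 167940920945/105076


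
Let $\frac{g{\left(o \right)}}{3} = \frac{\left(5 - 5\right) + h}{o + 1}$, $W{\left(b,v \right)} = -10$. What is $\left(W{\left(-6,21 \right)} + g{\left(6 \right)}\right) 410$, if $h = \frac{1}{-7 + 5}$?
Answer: $- \frac{29315}{7} \approx -4187.9$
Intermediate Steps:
$h = - \frac{1}{2}$ ($h = \frac{1}{-2} = - \frac{1}{2} \approx -0.5$)
$g{\left(o \right)} = - \frac{3}{2 \left(1 + o\right)}$ ($g{\left(o \right)} = 3 \frac{\left(5 - 5\right) - \frac{1}{2}}{o + 1} = 3 \frac{\left(5 - 5\right) - \frac{1}{2}}{1 + o} = 3 \frac{0 - \frac{1}{2}}{1 + o} = 3 \left(- \frac{1}{2 \left(1 + o\right)}\right) = - \frac{3}{2 \left(1 + o\right)}$)
$\left(W{\left(-6,21 \right)} + g{\left(6 \right)}\right) 410 = \left(-10 - \frac{3}{2 + 2 \cdot 6}\right) 410 = \left(-10 - \frac{3}{2 + 12}\right) 410 = \left(-10 - \frac{3}{14}\right) 410 = \left(- \frac{143}{14}\right) 410 = - \frac{29315}{7}$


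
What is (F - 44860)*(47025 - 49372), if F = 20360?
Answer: 57501500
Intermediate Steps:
(F - 44860)*(47025 - 49372) = (20360 - 44860)*(47025 - 49372) = -24500*(-2347) = 57501500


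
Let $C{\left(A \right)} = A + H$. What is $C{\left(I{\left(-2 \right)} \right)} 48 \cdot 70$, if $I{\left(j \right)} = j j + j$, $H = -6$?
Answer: $-13440$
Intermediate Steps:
$I{\left(j \right)} = j + j^{2}$ ($I{\left(j \right)} = j^{2} + j = j + j^{2}$)
$C{\left(A \right)} = -6 + A$ ($C{\left(A \right)} = A - 6 = -6 + A$)
$C{\left(I{\left(-2 \right)} \right)} 48 \cdot 70 = \left(-6 - 2 \left(1 - 2\right)\right) 48 \cdot 70 = \left(-6 - -2\right) 48 \cdot 70 = \left(-6 + 2\right) 48 \cdot 70 = \left(-4\right) 48 \cdot 70 = \left(-192\right) 70 = -13440$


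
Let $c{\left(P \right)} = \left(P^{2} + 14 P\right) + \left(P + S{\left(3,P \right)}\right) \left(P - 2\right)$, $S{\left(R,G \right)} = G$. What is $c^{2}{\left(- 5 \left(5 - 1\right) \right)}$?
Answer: $1000000$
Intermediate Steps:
$c{\left(P \right)} = P^{2} + 14 P + 2 P \left(-2 + P\right)$ ($c{\left(P \right)} = \left(P^{2} + 14 P\right) + \left(P + P\right) \left(P - 2\right) = \left(P^{2} + 14 P\right) + 2 P \left(-2 + P\right) = P^{2} + 14 P + 2 P \left(-2 + P\right)$)
$c^{2}{\left(- 5 \left(5 - 1\right) \right)} = \left(- 5 \left(5 - 1\right) \left(10 + 3 \left(- 5 \left(5 - 1\right)\right)\right)\right)^{2} = \left(\left(-5\right) 4 \left(10 + 3 \left(\left(-5\right) 4\right)\right)\right)^{2} = \left(- 20 \left(10 + 3 \left(-20\right)\right)\right)^{2} = \left(- 20 \left(10 - 60\right)\right)^{2} = \left(\left(-20\right) \left(-50\right)\right)^{2} = 1000^{2} = 1000000$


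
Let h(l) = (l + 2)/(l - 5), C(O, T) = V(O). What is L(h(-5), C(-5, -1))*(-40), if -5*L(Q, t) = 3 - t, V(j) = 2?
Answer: 8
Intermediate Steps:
C(O, T) = 2
h(l) = (2 + l)/(-5 + l)
L(Q, t) = -3/5 + t/5 (L(Q, t) = -(3 - t)/5 = -3/5 + t/5)
L(h(-5), C(-5, -1))*(-40) = (-3/5 + (1/5)*2)*(-40) = (-3/5 + 2/5)*(-40) = -1/5*(-40) = 8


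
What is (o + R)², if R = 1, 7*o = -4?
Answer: 9/49 ≈ 0.18367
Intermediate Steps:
o = -4/7 (o = (⅐)*(-4) = -4/7 ≈ -0.57143)
(o + R)² = (-4/7 + 1)² = (3/7)² = 9/49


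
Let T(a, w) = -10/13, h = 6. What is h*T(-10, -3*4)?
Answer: -60/13 ≈ -4.6154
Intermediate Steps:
T(a, w) = -10/13 (T(a, w) = -10*1/13 = -10/13)
h*T(-10, -3*4) = 6*(-10/13) = -60/13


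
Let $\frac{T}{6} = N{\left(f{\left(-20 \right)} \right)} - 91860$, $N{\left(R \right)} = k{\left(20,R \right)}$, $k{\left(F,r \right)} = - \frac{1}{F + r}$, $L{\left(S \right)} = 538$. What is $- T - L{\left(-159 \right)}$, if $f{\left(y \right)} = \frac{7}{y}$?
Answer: $\frac{72131522}{131} \approx 5.5062 \cdot 10^{5}$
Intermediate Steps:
$N{\left(R \right)} = - \frac{1}{20 + R}$
$T = - \frac{72202000}{131}$ ($T = 6 \left(- \frac{1}{20 + \frac{7}{-20}} - 91860\right) = 6 \left(- \frac{1}{20 + 7 \left(- \frac{1}{20}\right)} - 91860\right) = 6 \left(- \frac{1}{20 - \frac{7}{20}} - 91860\right) = 6 \left(- \frac{1}{\frac{393}{20}} - 91860\right) = 6 \left(\left(-1\right) \frac{20}{393} - 91860\right) = 6 \left(- \frac{20}{393} - 91860\right) = 6 \left(- \frac{36101000}{393}\right) = - \frac{72202000}{131} \approx -5.5116 \cdot 10^{5}$)
$- T - L{\left(-159 \right)} = \left(-1\right) \left(- \frac{72202000}{131}\right) - 538 = \frac{72202000}{131} - 538 = \frac{72131522}{131}$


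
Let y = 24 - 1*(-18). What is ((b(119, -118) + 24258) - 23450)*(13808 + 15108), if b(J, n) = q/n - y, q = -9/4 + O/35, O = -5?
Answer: 18296100199/826 ≈ 2.2150e+7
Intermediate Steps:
y = 42 (y = 24 + 18 = 42)
q = -67/28 (q = -9/4 - 5/35 = -9*¼ - 5*1/35 = -9/4 - ⅐ = -67/28 ≈ -2.3929)
b(J, n) = -42 - 67/(28*n) (b(J, n) = -67/(28*n) - 1*42 = -67/(28*n) - 42 = -42 - 67/(28*n))
((b(119, -118) + 24258) - 23450)*(13808 + 15108) = (((-42 - 67/28/(-118)) + 24258) - 23450)*(13808 + 15108) = (((-42 - 67/28*(-1/118)) + 24258) - 23450)*28916 = (((-42 + 67/3304) + 24258) - 23450)*28916 = ((-138701/3304 + 24258) - 23450)*28916 = (80009731/3304 - 23450)*28916 = (2530931/3304)*28916 = 18296100199/826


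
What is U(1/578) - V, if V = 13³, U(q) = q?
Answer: -1269865/578 ≈ -2197.0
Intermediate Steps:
V = 2197
U(1/578) - V = 1/578 - 1*2197 = 1/578 - 2197 = -1269865/578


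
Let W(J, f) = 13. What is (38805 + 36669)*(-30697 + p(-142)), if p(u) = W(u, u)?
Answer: -2315844216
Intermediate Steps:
p(u) = 13
(38805 + 36669)*(-30697 + p(-142)) = (38805 + 36669)*(-30697 + 13) = 75474*(-30684) = -2315844216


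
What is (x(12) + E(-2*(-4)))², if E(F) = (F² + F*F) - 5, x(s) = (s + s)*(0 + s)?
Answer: 168921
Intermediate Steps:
x(s) = 2*s² (x(s) = (2*s)*s = 2*s²)
E(F) = -5 + 2*F² (E(F) = (F² + F²) - 5 = 2*F² - 5 = -5 + 2*F²)
(x(12) + E(-2*(-4)))² = (2*12² + (-5 + 2*(-2*(-4))²))² = (2*144 + (-5 + 2*8²))² = (288 + (-5 + 2*64))² = (288 + (-5 + 128))² = (288 + 123)² = 411² = 168921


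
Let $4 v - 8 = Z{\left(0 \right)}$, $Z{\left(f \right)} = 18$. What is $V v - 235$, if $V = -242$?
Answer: $-1808$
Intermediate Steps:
$v = \frac{13}{2}$ ($v = 2 + \frac{1}{4} \cdot 18 = 2 + \frac{9}{2} = \frac{13}{2} \approx 6.5$)
$V v - 235 = \left(-242\right) \frac{13}{2} - 235 = -1573 - 235 = -1808$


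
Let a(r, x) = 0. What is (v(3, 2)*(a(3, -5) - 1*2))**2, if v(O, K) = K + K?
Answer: 64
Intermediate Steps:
v(O, K) = 2*K
(v(3, 2)*(a(3, -5) - 1*2))**2 = ((2*2)*(0 - 1*2))**2 = (4*(0 - 2))**2 = (4*(-2))**2 = (-8)**2 = 64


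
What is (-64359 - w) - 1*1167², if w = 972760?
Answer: -2399008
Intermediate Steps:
(-64359 - w) - 1*1167² = (-64359 - 1*972760) - 1*1167² = (-64359 - 972760) - 1*1361889 = -1037119 - 1361889 = -2399008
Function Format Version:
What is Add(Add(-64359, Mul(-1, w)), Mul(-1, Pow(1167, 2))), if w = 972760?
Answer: -2399008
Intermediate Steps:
Add(Add(-64359, Mul(-1, w)), Mul(-1, Pow(1167, 2))) = Add(Add(-64359, Mul(-1, 972760)), Mul(-1, Pow(1167, 2))) = Add(Add(-64359, -972760), Mul(-1, 1361889)) = Add(-1037119, -1361889) = -2399008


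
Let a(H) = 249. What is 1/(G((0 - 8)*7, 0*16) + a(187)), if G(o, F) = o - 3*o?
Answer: 1/361 ≈ 0.0027701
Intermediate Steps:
G(o, F) = -2*o
1/(G((0 - 8)*7, 0*16) + a(187)) = 1/(-2*(0 - 8)*7 + 249) = 1/(-(-16)*7 + 249) = 1/(-2*(-56) + 249) = 1/(112 + 249) = 1/361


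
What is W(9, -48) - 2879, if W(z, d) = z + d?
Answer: -2918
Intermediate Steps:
W(z, d) = d + z
W(9, -48) - 2879 = (-48 + 9) - 2879 = -39 - 2879 = -2918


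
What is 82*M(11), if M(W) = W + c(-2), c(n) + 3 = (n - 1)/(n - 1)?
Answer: 738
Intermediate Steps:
c(n) = -2 (c(n) = -3 + (n - 1)/(n - 1) = -3 + (-1 + n)/(-1 + n) = -3 + 1 = -2)
M(W) = -2 + W (M(W) = W - 2 = -2 + W)
82*M(11) = 82*(-2 + 11) = 82*9 = 738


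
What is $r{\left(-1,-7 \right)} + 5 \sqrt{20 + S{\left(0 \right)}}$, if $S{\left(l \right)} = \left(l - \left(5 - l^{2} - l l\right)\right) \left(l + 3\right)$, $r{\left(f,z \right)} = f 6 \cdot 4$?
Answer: $-24 + 5 \sqrt{5} \approx -12.82$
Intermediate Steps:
$r{\left(f,z \right)} = 24 f$ ($r{\left(f,z \right)} = 6 f 4 = 24 f$)
$S{\left(l \right)} = \left(3 + l\right) \left(-5 + l + 2 l^{2}\right)$ ($S{\left(l \right)} = \left(l + \left(\left(l^{2} + l^{2}\right) - 5\right)\right) \left(3 + l\right) = \left(l + \left(2 l^{2} - 5\right)\right) \left(3 + l\right) = \left(l + \left(-5 + 2 l^{2}\right)\right) \left(3 + l\right) = \left(-5 + l + 2 l^{2}\right) \left(3 + l\right) = \left(3 + l\right) \left(-5 + l + 2 l^{2}\right)$)
$r{\left(-1,-7 \right)} + 5 \sqrt{20 + S{\left(0 \right)}} = 24 \left(-1\right) + 5 \sqrt{20 + \left(-15 - 0 + 2 \cdot 0^{3} + 7 \cdot 0^{2}\right)} = -24 + 5 \sqrt{20 + \left(-15 + 0 + 2 \cdot 0 + 7 \cdot 0\right)} = -24 + 5 \sqrt{20 + \left(-15 + 0 + 0 + 0\right)} = -24 + 5 \sqrt{20 - 15} = -24 + 5 \sqrt{5}$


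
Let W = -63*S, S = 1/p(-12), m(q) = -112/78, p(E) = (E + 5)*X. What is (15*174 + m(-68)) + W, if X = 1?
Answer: 102085/39 ≈ 2617.6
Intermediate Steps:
p(E) = 5 + E (p(E) = (E + 5)*1 = (5 + E)*1 = 5 + E)
m(q) = -56/39 (m(q) = -112*1/78 = -56/39)
S = -1/7 (S = 1/(5 - 12) = 1/(-7) = -1/7 ≈ -0.14286)
W = 9 (W = -63*(-1/7) = 9)
(15*174 + m(-68)) + W = (15*174 - 56/39) + 9 = (2610 - 56/39) + 9 = 101734/39 + 9 = 102085/39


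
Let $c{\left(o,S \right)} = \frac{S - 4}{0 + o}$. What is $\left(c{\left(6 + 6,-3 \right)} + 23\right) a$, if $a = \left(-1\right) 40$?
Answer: $- \frac{2690}{3} \approx -896.67$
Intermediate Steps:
$c{\left(o,S \right)} = \frac{-4 + S}{o}$
$a = -40$
$\left(c{\left(6 + 6,-3 \right)} + 23\right) a = \left(\frac{-4 - 3}{6 + 6} + 23\right) \left(-40\right) = \left(\frac{1}{12} \left(-7\right) + 23\right) \left(-40\right) = \left(- \frac{7}{12} + 23\right) \left(-40\right) = \frac{269}{12} \left(-40\right) = - \frac{2690}{3}$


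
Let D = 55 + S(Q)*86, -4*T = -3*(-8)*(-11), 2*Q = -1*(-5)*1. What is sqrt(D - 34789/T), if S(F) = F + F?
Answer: I*sqrt(183414)/66 ≈ 6.4889*I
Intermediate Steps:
Q = 5/2 (Q = (-1*(-5)*1)/2 = (5*1)/2 = (1/2)*5 = 5/2 ≈ 2.5000)
T = 66 (T = -(-3*(-8))*(-11)/4 = -6*(-11) = -1/4*(-264) = 66)
S(F) = 2*F
D = 485 (D = 55 + (2*(5/2))*86 = 55 + 5*86 = 55 + 430 = 485)
sqrt(D - 34789/T) = sqrt(485 - 34789/66) = sqrt(-2779/66) = I*sqrt(183414)/66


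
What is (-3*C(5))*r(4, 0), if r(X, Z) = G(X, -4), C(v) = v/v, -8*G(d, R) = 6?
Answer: 9/4 ≈ 2.2500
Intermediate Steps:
G(d, R) = -¾ (G(d, R) = -⅛*6 = -¾)
C(v) = 1
r(X, Z) = -¾
(-3*C(5))*r(4, 0) = -3*1*(-¾) = -3*(-¾) = 9/4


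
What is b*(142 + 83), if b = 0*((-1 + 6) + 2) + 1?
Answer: 225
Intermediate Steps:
b = 1 (b = 0*(5 + 2) + 1 = 0*7 + 1 = 0 + 1 = 1)
b*(142 + 83) = 1*(142 + 83) = 1*225 = 225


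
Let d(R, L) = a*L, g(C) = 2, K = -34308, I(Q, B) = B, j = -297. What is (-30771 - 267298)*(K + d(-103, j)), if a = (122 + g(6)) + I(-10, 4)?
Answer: 21557542356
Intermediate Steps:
a = 128 (a = (122 + 2) + 4 = 124 + 4 = 128)
d(R, L) = 128*L
(-30771 - 267298)*(K + d(-103, j)) = (-30771 - 267298)*(-34308 + 128*(-297)) = -298069*(-34308 - 38016) = -298069*(-72324) = 21557542356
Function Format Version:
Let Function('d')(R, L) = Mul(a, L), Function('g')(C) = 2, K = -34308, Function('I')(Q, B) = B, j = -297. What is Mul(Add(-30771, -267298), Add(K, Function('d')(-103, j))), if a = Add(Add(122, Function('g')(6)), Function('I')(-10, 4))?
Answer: 21557542356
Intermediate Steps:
a = 128 (a = Add(Add(122, 2), 4) = Add(124, 4) = 128)
Function('d')(R, L) = Mul(128, L)
Mul(Add(-30771, -267298), Add(K, Function('d')(-103, j))) = Mul(Add(-30771, -267298), Add(-34308, Mul(128, -297))) = Mul(-298069, Add(-34308, -38016)) = Mul(-298069, -72324) = 21557542356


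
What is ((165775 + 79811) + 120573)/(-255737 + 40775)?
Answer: -122053/71654 ≈ -1.7034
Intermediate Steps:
((165775 + 79811) + 120573)/(-255737 + 40775) = (245586 + 120573)/(-214962) = 366159*(-1/214962) = -122053/71654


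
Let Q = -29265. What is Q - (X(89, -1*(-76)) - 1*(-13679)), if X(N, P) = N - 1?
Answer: -43032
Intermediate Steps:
X(N, P) = -1 + N
Q - (X(89, -1*(-76)) - 1*(-13679)) = -29265 - ((-1 + 89) - 1*(-13679)) = -29265 - (88 + 13679) = -29265 - 1*13767 = -29265 - 13767 = -43032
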